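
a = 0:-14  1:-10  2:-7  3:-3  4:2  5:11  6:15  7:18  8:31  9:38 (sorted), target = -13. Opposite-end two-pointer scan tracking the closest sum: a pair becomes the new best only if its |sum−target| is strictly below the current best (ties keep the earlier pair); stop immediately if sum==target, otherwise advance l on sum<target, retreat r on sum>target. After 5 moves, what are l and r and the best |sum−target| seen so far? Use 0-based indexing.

[0,9] -14+38=24 d=37 * → r--
[0,8] -14+31=17 d=30 * → r--
[0,7] -14+18=4 d=17 * → r--
[0,6] -14+15=1 d=14 * → r--
[0,5] -14+11=-3 d=10 * → r--

l=0, r=4, best |Δ|=10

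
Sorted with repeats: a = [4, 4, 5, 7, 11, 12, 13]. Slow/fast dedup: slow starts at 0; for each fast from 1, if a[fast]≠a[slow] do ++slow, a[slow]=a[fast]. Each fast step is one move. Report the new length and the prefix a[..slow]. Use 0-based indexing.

length 6; prefix = [4, 5, 7, 11, 12, 13]

slow=0 fast=1: a[fast]=4=a[slow] dup, fast++
slow=0 fast=2: a[fast]=5≠a[slow]=4 write a[1]=5, slow++,fast++
slow=1 fast=3: a[fast]=7≠a[slow]=5 write a[2]=7, slow++,fast++
slow=2 fast=4: a[fast]=11≠a[slow]=7 write a[3]=11, slow++,fast++
slow=3 fast=5: a[fast]=12≠a[slow]=11 write a[4]=12, slow++,fast++
slow=4 fast=6: a[fast]=13≠a[slow]=12 write a[5]=13, slow++,fast++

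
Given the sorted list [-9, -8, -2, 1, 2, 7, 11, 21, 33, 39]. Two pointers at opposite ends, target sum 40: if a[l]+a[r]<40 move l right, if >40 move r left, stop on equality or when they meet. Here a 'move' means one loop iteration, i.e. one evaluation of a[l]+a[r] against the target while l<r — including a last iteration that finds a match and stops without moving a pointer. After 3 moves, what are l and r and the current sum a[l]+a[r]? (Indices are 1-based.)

l=1 r=10: -9+39=30 <40, l++
l=2 r=10: -8+39=31 <40, l++
l=3 r=10: -2+39=37 <40, l++

l=4, r=10, sum=40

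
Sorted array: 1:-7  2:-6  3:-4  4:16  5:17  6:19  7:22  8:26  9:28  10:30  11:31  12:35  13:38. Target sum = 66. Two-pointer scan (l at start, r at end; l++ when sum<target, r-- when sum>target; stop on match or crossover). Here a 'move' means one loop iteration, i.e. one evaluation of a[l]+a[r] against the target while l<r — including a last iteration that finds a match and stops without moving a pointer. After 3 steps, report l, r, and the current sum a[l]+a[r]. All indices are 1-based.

l=1 r=13: -7+38=31 <66, l++
l=2 r=13: -6+38=32 <66, l++
l=3 r=13: -4+38=34 <66, l++

l=4, r=13, sum=54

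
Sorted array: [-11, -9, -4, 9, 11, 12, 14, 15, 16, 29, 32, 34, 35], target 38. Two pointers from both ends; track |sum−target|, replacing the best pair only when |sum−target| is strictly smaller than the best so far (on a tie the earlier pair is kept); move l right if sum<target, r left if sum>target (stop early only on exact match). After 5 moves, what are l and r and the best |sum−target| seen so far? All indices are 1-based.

[1,13] -11+35=24 d=14 * → l++
[2,13] -9+35=26 d=12 * → l++
[3,13] -4+35=31 d=7 * → l++
[4,13] 9+35=44 d=6 * → r--
[4,12] 9+34=43 d=5 * → r--

l=4, r=11, best |Δ|=5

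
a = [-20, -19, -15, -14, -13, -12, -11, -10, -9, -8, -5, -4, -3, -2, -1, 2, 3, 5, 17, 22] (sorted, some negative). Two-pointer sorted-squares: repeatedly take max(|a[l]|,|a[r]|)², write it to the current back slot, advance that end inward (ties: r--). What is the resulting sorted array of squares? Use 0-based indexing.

[1, 4, 4, 9, 9, 16, 25, 25, 64, 81, 100, 121, 144, 169, 196, 225, 289, 361, 400, 484]

[0,19] |-20|<=|22| out[19]=484 → r--
[0,18] |-20|>|17| out[18]=400 → l++
[1,18] |-19|>|17| out[17]=361 → l++
[2,18] |-15|<=|17| out[16]=289 → r--
[2,17] |-15|>|5| out[15]=225 → l++
[3,17] |-14|>|5| out[14]=196 → l++
[4,17] |-13|>|5| out[13]=169 → l++
[5,17] |-12|>|5| out[12]=144 → l++
[6,17] |-11|>|5| out[11]=121 → l++
[7,17] |-10|>|5| out[10]=100 → l++
[8,17] |-9|>|5| out[9]=81 → l++
[9,17] |-8|>|5| out[8]=64 → l++
[10,17] |-5|<=|5| out[7]=25 → r--
[10,16] |-5|>|3| out[6]=25 → l++
[11,16] |-4|>|3| out[5]=16 → l++
[12,16] |-3|<=|3| out[4]=9 → r--
[12,15] |-3|>|2| out[3]=9 → l++
[13,15] |-2|<=|2| out[2]=4 → r--
[13,14] |-2|>|-1| out[1]=4 → l++
[14,14] |-1|<=|-1| out[0]=1 → r--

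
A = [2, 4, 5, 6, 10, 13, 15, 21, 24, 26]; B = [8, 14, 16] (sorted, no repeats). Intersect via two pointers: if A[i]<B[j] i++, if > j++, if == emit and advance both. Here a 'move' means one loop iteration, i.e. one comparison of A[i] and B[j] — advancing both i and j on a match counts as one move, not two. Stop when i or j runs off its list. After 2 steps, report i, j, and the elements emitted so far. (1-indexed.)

[i=1,j=1] 2<8 → i++
[i=2,j=1] 4<8 → i++

i=3, j=1, emitted=[]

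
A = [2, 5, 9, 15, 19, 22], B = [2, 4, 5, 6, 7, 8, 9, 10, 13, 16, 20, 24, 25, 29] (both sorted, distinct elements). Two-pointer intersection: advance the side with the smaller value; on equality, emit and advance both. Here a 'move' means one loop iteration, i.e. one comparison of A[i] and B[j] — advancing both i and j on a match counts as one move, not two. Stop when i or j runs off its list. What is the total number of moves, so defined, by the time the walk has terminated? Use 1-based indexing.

14 moves

[i=1,j=1] 2==2 emit → i++,j++
[i=2,j=2] 5>4 → j++
[i=2,j=3] 5==5 emit → i++,j++
[i=3,j=4] 9>6 → j++
[i=3,j=5] 9>7 → j++
[i=3,j=6] 9>8 → j++
[i=3,j=7] 9==9 emit → i++,j++
[i=4,j=8] 15>10 → j++
[i=4,j=9] 15>13 → j++
[i=4,j=10] 15<16 → i++
[i=5,j=10] 19>16 → j++
[i=5,j=11] 19<20 → i++
[i=6,j=11] 22>20 → j++
[i=6,j=12] 22<24 → i++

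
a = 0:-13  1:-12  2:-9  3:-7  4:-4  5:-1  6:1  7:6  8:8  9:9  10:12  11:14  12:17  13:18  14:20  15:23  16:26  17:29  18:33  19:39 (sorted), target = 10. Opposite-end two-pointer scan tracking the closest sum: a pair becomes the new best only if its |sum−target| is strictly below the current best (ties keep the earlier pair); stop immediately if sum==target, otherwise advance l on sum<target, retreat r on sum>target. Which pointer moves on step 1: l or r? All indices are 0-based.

r

[0,19] -13+39=26 d=16 * → r--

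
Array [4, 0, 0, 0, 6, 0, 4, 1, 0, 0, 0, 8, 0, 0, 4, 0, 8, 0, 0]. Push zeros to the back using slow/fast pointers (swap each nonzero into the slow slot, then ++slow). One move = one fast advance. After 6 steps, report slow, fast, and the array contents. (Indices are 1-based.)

(s=1,f=1) a[fast]=4≠0 swap→a[1]=4 → slow++,fast++
(s=2,f=2) a[fast]=0 → fast++
(s=2,f=3) a[fast]=0 → fast++
(s=2,f=4) a[fast]=0 → fast++
(s=2,f=5) a[fast]=6≠0 swap→a[2]=6 → slow++,fast++
(s=3,f=6) a[fast]=0 → fast++

slow=3, fast=7, a=[4, 6, 0, 0, 0, 0, 4, 1, 0, 0, 0, 8, 0, 0, 4, 0, 8, 0, 0]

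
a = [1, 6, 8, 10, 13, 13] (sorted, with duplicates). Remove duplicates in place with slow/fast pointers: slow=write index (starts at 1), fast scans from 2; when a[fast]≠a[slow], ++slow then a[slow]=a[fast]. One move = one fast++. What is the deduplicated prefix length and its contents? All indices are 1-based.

slow=1 fast=2: a[fast]=6≠a[slow]=1 write a[2]=6, slow++,fast++
slow=2 fast=3: a[fast]=8≠a[slow]=6 write a[3]=8, slow++,fast++
slow=3 fast=4: a[fast]=10≠a[slow]=8 write a[4]=10, slow++,fast++
slow=4 fast=5: a[fast]=13≠a[slow]=10 write a[5]=13, slow++,fast++
slow=5 fast=6: a[fast]=13=a[slow] dup, fast++

length 5; prefix = [1, 6, 8, 10, 13]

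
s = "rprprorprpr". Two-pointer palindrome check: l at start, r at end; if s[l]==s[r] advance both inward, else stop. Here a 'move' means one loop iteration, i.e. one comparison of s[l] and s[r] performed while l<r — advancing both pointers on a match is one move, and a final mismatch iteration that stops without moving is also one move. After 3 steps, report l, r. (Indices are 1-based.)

l=4, r=8

[1,11] 'r'=='r' → l++,r--
[2,10] 'p'=='p' → l++,r--
[3,9] 'r'=='r' → l++,r--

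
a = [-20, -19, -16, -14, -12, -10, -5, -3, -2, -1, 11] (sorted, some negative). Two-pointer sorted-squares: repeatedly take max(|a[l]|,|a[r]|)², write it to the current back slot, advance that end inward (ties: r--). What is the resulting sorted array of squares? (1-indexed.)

l=1 r=11: |-20|>|11| out[11]=400, l++
l=2 r=11: |-19|>|11| out[10]=361, l++
l=3 r=11: |-16|>|11| out[9]=256, l++
l=4 r=11: |-14|>|11| out[8]=196, l++
l=5 r=11: |-12|>|11| out[7]=144, l++
l=6 r=11: |-10|<=|11| out[6]=121, r--
l=6 r=10: |-10|>|-1| out[5]=100, l++
l=7 r=10: |-5|>|-1| out[4]=25, l++
l=8 r=10: |-3|>|-1| out[3]=9, l++
l=9 r=10: |-2|>|-1| out[2]=4, l++
l=10 r=10: |-1|<=|-1| out[1]=1, r--

[1, 4, 9, 25, 100, 121, 144, 196, 256, 361, 400]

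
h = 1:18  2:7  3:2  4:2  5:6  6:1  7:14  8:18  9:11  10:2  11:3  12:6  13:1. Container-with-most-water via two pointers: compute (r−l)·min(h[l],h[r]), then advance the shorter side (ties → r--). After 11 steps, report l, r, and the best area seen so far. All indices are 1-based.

l=1 r=13: min(18,1)*12=12 best=12 *, r--
l=1 r=12: min(18,6)*11=66 best=66 *, r--
l=1 r=11: min(18,3)*10=30 best=66, r--
l=1 r=10: min(18,2)*9=18 best=66, r--
l=1 r=9: min(18,11)*8=88 best=88 *, r--
l=1 r=8: min(18,18)*7=126 best=126 *, r--
l=1 r=7: min(18,14)*6=84 best=126, r--
l=1 r=6: min(18,1)*5=5 best=126, r--
l=1 r=5: min(18,6)*4=24 best=126, r--
l=1 r=4: min(18,2)*3=6 best=126, r--
l=1 r=3: min(18,2)*2=4 best=126, r--

l=1, r=2, best area=126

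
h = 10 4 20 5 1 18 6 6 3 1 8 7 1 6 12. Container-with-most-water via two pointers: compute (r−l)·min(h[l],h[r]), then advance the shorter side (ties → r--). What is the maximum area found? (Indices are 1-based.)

[1,15] min(10,12)*14=140 best=140 * → l++
[2,15] min(4,12)*13=52 best=140 → l++
[3,15] min(20,12)*12=144 best=144 * → r--
[3,14] min(20,6)*11=66 best=144 → r--
[3,13] min(20,1)*10=10 best=144 → r--
[3,12] min(20,7)*9=63 best=144 → r--
[3,11] min(20,8)*8=64 best=144 → r--
[3,10] min(20,1)*7=7 best=144 → r--
[3,9] min(20,3)*6=18 best=144 → r--
[3,8] min(20,6)*5=30 best=144 → r--
[3,7] min(20,6)*4=24 best=144 → r--
[3,6] min(20,18)*3=54 best=144 → r--
[3,5] min(20,1)*2=2 best=144 → r--
[3,4] min(20,5)*1=5 best=144 → r--

max area = 144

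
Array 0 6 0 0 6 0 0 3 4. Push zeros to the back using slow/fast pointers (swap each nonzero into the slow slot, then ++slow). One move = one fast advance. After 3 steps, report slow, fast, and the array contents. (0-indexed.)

slow=1, fast=3, a=[6, 0, 0, 0, 6, 0, 0, 3, 4]

(s=0,f=0) a[fast]=0 → fast++
(s=0,f=1) a[fast]=6≠0 swap→a[0]=6 → slow++,fast++
(s=1,f=2) a[fast]=0 → fast++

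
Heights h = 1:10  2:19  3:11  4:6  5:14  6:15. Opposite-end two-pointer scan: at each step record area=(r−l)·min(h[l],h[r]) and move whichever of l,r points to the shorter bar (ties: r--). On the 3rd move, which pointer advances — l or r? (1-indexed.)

r

l=1 r=6: min(10,15)*5=50 best=50 *, l++
l=2 r=6: min(19,15)*4=60 best=60 *, r--
l=2 r=5: min(19,14)*3=42 best=60, r--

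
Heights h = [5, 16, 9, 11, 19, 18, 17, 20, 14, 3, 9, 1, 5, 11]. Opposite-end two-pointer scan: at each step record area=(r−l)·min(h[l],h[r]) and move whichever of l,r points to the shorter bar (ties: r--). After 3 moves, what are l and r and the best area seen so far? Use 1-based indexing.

l=2, r=12, best area=132

[1,14] min(5,11)*13=65 best=65 * → l++
[2,14] min(16,11)*12=132 best=132 * → r--
[2,13] min(16,5)*11=55 best=132 → r--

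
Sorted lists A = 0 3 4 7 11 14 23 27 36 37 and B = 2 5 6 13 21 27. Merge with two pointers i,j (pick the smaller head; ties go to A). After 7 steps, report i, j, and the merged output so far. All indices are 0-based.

i=4, j=3, merged so far=[0, 2, 3, 4, 5, 6, 7]

i=0 j=0: A[i]=0<=B[j]=2 take 0, i++
i=1 j=0: A[i]=3>B[j]=2 take 2, j++
i=1 j=1: A[i]=3<=B[j]=5 take 3, i++
i=2 j=1: A[i]=4<=B[j]=5 take 4, i++
i=3 j=1: A[i]=7>B[j]=5 take 5, j++
i=3 j=2: A[i]=7>B[j]=6 take 6, j++
i=3 j=3: A[i]=7<=B[j]=13 take 7, i++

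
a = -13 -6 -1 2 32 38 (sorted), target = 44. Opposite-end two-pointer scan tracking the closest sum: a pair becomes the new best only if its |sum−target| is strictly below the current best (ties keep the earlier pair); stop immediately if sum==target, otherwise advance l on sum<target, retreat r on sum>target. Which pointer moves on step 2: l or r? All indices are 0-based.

l=0 r=5: -13+38=25 d=19 *, l++
l=1 r=5: -6+38=32 d=12 *, l++

l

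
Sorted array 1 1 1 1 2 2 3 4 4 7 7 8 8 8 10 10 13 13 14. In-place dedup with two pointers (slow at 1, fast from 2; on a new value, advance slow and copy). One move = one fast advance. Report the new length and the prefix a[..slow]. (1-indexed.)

(s=1,f=2) a[fast]=1=a[slow] dup → fast++
(s=1,f=3) a[fast]=1=a[slow] dup → fast++
(s=1,f=4) a[fast]=1=a[slow] dup → fast++
(s=1,f=5) a[fast]=2≠a[slow]=1 write a[2]=2 → slow++,fast++
(s=2,f=6) a[fast]=2=a[slow] dup → fast++
(s=2,f=7) a[fast]=3≠a[slow]=2 write a[3]=3 → slow++,fast++
(s=3,f=8) a[fast]=4≠a[slow]=3 write a[4]=4 → slow++,fast++
(s=4,f=9) a[fast]=4=a[slow] dup → fast++
(s=4,f=10) a[fast]=7≠a[slow]=4 write a[5]=7 → slow++,fast++
(s=5,f=11) a[fast]=7=a[slow] dup → fast++
(s=5,f=12) a[fast]=8≠a[slow]=7 write a[6]=8 → slow++,fast++
(s=6,f=13) a[fast]=8=a[slow] dup → fast++
(s=6,f=14) a[fast]=8=a[slow] dup → fast++
(s=6,f=15) a[fast]=10≠a[slow]=8 write a[7]=10 → slow++,fast++
(s=7,f=16) a[fast]=10=a[slow] dup → fast++
(s=7,f=17) a[fast]=13≠a[slow]=10 write a[8]=13 → slow++,fast++
(s=8,f=18) a[fast]=13=a[slow] dup → fast++
(s=8,f=19) a[fast]=14≠a[slow]=13 write a[9]=14 → slow++,fast++

length 9; prefix = [1, 2, 3, 4, 7, 8, 10, 13, 14]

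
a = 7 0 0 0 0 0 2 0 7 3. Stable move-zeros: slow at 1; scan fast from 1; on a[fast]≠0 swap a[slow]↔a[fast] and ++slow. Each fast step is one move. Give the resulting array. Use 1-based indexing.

slow=1 fast=1: a[fast]=7≠0 swap→a[1]=7, slow++,fast++
slow=2 fast=2: a[fast]=0, fast++
slow=2 fast=3: a[fast]=0, fast++
slow=2 fast=4: a[fast]=0, fast++
slow=2 fast=5: a[fast]=0, fast++
slow=2 fast=6: a[fast]=0, fast++
slow=2 fast=7: a[fast]=2≠0 swap→a[2]=2, slow++,fast++
slow=3 fast=8: a[fast]=0, fast++
slow=3 fast=9: a[fast]=7≠0 swap→a[3]=7, slow++,fast++
slow=4 fast=10: a[fast]=3≠0 swap→a[4]=3, slow++,fast++

[7, 2, 7, 3, 0, 0, 0, 0, 0, 0]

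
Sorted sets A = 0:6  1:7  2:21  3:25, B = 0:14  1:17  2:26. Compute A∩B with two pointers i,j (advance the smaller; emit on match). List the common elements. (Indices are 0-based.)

[i=0,j=0] 6<14 → i++
[i=1,j=0] 7<14 → i++
[i=2,j=0] 21>14 → j++
[i=2,j=1] 21>17 → j++
[i=2,j=2] 21<26 → i++
[i=3,j=2] 25<26 → i++

intersection = []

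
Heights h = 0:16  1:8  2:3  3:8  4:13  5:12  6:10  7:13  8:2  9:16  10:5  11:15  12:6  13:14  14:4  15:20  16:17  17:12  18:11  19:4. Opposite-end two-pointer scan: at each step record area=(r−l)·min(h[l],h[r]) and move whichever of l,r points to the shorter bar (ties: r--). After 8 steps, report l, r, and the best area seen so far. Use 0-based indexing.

l=5, r=16, best area=256

l=0 r=19: min(16,4)*19=76 best=76 *, r--
l=0 r=18: min(16,11)*18=198 best=198 *, r--
l=0 r=17: min(16,12)*17=204 best=204 *, r--
l=0 r=16: min(16,17)*16=256 best=256 *, l++
l=1 r=16: min(8,17)*15=120 best=256, l++
l=2 r=16: min(3,17)*14=42 best=256, l++
l=3 r=16: min(8,17)*13=104 best=256, l++
l=4 r=16: min(13,17)*12=156 best=256, l++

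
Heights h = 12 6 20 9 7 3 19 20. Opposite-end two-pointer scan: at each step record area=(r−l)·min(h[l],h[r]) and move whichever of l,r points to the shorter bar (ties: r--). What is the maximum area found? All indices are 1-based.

[1,8] min(12,20)*7=84 best=84 * → l++
[2,8] min(6,20)*6=36 best=84 → l++
[3,8] min(20,20)*5=100 best=100 * → r--
[3,7] min(20,19)*4=76 best=100 → r--
[3,6] min(20,3)*3=9 best=100 → r--
[3,5] min(20,7)*2=14 best=100 → r--
[3,4] min(20,9)*1=9 best=100 → r--

max area = 100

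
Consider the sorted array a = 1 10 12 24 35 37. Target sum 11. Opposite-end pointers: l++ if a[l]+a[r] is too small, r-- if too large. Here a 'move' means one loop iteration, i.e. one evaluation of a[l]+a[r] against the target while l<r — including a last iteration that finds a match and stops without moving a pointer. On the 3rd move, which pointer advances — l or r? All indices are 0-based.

[0,5] 1+37=38 >11 → r--
[0,4] 1+35=36 >11 → r--
[0,3] 1+24=25 >11 → r--

r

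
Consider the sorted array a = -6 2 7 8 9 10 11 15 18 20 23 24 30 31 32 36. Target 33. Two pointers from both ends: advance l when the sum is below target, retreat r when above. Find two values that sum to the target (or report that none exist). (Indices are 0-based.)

(2, 31)

[0,15] -6+36=30 <33 → l++
[1,15] 2+36=38 >33 → r--
[1,14] 2+32=34 >33 → r--
[1,13] 2+31=33 → found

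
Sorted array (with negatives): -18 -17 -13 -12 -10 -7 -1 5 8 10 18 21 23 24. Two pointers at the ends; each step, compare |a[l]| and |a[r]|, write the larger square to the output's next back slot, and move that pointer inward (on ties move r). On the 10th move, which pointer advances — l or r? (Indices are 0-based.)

[0,13] |-18|<=|24| out[13]=576 → r--
[0,12] |-18|<=|23| out[12]=529 → r--
[0,11] |-18|<=|21| out[11]=441 → r--
[0,10] |-18|<=|18| out[10]=324 → r--
[0,9] |-18|>|10| out[9]=324 → l++
[1,9] |-17|>|10| out[8]=289 → l++
[2,9] |-13|>|10| out[7]=169 → l++
[3,9] |-12|>|10| out[6]=144 → l++
[4,9] |-10|<=|10| out[5]=100 → r--
[4,8] |-10|>|8| out[4]=100 → l++

l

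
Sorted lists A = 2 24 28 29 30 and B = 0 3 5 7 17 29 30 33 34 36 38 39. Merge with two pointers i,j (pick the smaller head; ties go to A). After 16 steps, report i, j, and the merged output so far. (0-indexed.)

i=0 j=0: A[i]=2>B[j]=0 take 0, j++
i=0 j=1: A[i]=2<=B[j]=3 take 2, i++
i=1 j=1: A[i]=24>B[j]=3 take 3, j++
i=1 j=2: A[i]=24>B[j]=5 take 5, j++
i=1 j=3: A[i]=24>B[j]=7 take 7, j++
i=1 j=4: A[i]=24>B[j]=17 take 17, j++
i=1 j=5: A[i]=24<=B[j]=29 take 24, i++
i=2 j=5: A[i]=28<=B[j]=29 take 28, i++
i=3 j=5: A[i]=29<=B[j]=29 take 29, i++
i=4 j=5: A[i]=30>B[j]=29 take 29, j++
i=4 j=6: A[i]=30<=B[j]=30 take 30, i++
i=5 j=6: A done, take B[j]=30, j++
i=5 j=7: A done, take B[j]=33, j++
i=5 j=8: A done, take B[j]=34, j++
i=5 j=9: A done, take B[j]=36, j++
i=5 j=10: A done, take B[j]=38, j++

i=5, j=11, merged so far=[0, 2, 3, 5, 7, 17, 24, 28, 29, 29, 30, 30, 33, 34, 36, 38]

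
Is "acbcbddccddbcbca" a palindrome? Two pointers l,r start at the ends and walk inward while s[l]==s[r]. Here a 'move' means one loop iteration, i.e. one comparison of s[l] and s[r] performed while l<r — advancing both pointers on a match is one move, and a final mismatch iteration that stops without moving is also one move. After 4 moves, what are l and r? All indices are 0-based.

[0,15] 'a'=='a' → l++,r--
[1,14] 'c'=='c' → l++,r--
[2,13] 'b'=='b' → l++,r--
[3,12] 'c'=='c' → l++,r--

l=4, r=11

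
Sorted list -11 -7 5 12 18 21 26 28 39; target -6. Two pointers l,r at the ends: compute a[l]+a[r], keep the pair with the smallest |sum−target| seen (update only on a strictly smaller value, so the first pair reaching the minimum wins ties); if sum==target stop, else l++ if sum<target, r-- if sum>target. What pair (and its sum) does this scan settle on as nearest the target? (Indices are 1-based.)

l=1 r=9: -11+39=28 d=34 *, r--
l=1 r=8: -11+28=17 d=23 *, r--
l=1 r=7: -11+26=15 d=21 *, r--
l=1 r=6: -11+21=10 d=16 *, r--
l=1 r=5: -11+18=7 d=13 *, r--
l=1 r=4: -11+12=1 d=7 *, r--
l=1 r=3: -11+5=-6 d=0 *, stop

pair (-11, 5) with sum -6 (|Δ|=0)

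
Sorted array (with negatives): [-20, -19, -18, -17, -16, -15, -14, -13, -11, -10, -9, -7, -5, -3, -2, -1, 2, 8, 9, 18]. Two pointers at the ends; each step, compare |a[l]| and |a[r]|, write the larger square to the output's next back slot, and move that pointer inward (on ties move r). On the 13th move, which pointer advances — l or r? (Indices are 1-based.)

[1,20] |-20|>|18| out[20]=400 → l++
[2,20] |-19|>|18| out[19]=361 → l++
[3,20] |-18|<=|18| out[18]=324 → r--
[3,19] |-18|>|9| out[17]=324 → l++
[4,19] |-17|>|9| out[16]=289 → l++
[5,19] |-16|>|9| out[15]=256 → l++
[6,19] |-15|>|9| out[14]=225 → l++
[7,19] |-14|>|9| out[13]=196 → l++
[8,19] |-13|>|9| out[12]=169 → l++
[9,19] |-11|>|9| out[11]=121 → l++
[10,19] |-10|>|9| out[10]=100 → l++
[11,19] |-9|<=|9| out[9]=81 → r--
[11,18] |-9|>|8| out[8]=81 → l++

l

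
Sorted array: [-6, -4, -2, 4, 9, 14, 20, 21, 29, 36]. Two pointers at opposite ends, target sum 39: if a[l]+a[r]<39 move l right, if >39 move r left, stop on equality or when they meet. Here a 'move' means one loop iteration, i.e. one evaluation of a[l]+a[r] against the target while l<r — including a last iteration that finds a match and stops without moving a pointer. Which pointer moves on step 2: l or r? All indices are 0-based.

l

[0,9] -6+36=30 <39 → l++
[1,9] -4+36=32 <39 → l++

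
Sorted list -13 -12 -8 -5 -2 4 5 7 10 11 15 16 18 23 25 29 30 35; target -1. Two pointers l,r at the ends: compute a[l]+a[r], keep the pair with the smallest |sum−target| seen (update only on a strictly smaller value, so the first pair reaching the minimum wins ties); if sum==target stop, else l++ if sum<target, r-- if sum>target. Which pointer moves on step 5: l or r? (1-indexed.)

r

[1,18] -13+35=22 d=23 * → r--
[1,17] -13+30=17 d=18 * → r--
[1,16] -13+29=16 d=17 * → r--
[1,15] -13+25=12 d=13 * → r--
[1,14] -13+23=10 d=11 * → r--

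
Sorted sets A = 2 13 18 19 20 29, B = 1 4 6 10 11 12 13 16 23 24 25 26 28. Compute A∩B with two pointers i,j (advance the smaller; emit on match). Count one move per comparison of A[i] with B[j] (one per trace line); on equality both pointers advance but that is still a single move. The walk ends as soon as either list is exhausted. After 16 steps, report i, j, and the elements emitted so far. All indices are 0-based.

i=0 j=0: 2>1, j++
i=0 j=1: 2<4, i++
i=1 j=1: 13>4, j++
i=1 j=2: 13>6, j++
i=1 j=3: 13>10, j++
i=1 j=4: 13>11, j++
i=1 j=5: 13>12, j++
i=1 j=6: 13==13 emit, i++,j++
i=2 j=7: 18>16, j++
i=2 j=8: 18<23, i++
i=3 j=8: 19<23, i++
i=4 j=8: 20<23, i++
i=5 j=8: 29>23, j++
i=5 j=9: 29>24, j++
i=5 j=10: 29>25, j++
i=5 j=11: 29>26, j++

i=5, j=12, emitted=[13]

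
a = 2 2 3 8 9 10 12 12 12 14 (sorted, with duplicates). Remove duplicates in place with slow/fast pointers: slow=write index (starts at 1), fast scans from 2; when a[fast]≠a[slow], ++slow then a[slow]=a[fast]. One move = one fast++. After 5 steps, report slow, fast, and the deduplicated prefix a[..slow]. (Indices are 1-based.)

(s=1,f=2) a[fast]=2=a[slow] dup → fast++
(s=1,f=3) a[fast]=3≠a[slow]=2 write a[2]=3 → slow++,fast++
(s=2,f=4) a[fast]=8≠a[slow]=3 write a[3]=8 → slow++,fast++
(s=3,f=5) a[fast]=9≠a[slow]=8 write a[4]=9 → slow++,fast++
(s=4,f=6) a[fast]=10≠a[slow]=9 write a[5]=10 → slow++,fast++

slow=5, fast=7, prefix=[2, 3, 8, 9, 10]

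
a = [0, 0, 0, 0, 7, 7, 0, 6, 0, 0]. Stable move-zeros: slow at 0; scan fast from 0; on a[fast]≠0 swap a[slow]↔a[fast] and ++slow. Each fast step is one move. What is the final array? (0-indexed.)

(s=0,f=0) a[fast]=0 → fast++
(s=0,f=1) a[fast]=0 → fast++
(s=0,f=2) a[fast]=0 → fast++
(s=0,f=3) a[fast]=0 → fast++
(s=0,f=4) a[fast]=7≠0 swap→a[0]=7 → slow++,fast++
(s=1,f=5) a[fast]=7≠0 swap→a[1]=7 → slow++,fast++
(s=2,f=6) a[fast]=0 → fast++
(s=2,f=7) a[fast]=6≠0 swap→a[2]=6 → slow++,fast++
(s=3,f=8) a[fast]=0 → fast++
(s=3,f=9) a[fast]=0 → fast++

[7, 7, 6, 0, 0, 0, 0, 0, 0, 0]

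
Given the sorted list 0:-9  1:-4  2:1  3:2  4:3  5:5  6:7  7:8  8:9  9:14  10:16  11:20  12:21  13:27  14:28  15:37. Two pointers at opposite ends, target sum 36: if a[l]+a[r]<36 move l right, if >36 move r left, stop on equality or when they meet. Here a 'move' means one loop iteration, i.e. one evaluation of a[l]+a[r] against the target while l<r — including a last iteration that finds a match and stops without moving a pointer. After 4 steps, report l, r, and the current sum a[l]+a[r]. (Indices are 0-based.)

[0,15] -9+37=28 <36 → l++
[1,15] -4+37=33 <36 → l++
[2,15] 1+37=38 >36 → r--
[2,14] 1+28=29 <36 → l++

l=3, r=14, sum=30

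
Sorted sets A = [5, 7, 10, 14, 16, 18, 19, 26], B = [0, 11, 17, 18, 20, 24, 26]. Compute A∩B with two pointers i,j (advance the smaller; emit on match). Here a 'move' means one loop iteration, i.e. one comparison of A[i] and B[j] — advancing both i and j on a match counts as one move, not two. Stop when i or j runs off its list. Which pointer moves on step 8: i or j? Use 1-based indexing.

j

i=1 j=1: 5>0, j++
i=1 j=2: 5<11, i++
i=2 j=2: 7<11, i++
i=3 j=2: 10<11, i++
i=4 j=2: 14>11, j++
i=4 j=3: 14<17, i++
i=5 j=3: 16<17, i++
i=6 j=3: 18>17, j++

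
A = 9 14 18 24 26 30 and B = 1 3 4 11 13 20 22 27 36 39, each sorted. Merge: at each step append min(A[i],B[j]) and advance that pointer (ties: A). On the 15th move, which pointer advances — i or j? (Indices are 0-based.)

j

i=0 j=0: A[i]=9>B[j]=1 take 1, j++
i=0 j=1: A[i]=9>B[j]=3 take 3, j++
i=0 j=2: A[i]=9>B[j]=4 take 4, j++
i=0 j=3: A[i]=9<=B[j]=11 take 9, i++
i=1 j=3: A[i]=14>B[j]=11 take 11, j++
i=1 j=4: A[i]=14>B[j]=13 take 13, j++
i=1 j=5: A[i]=14<=B[j]=20 take 14, i++
i=2 j=5: A[i]=18<=B[j]=20 take 18, i++
i=3 j=5: A[i]=24>B[j]=20 take 20, j++
i=3 j=6: A[i]=24>B[j]=22 take 22, j++
i=3 j=7: A[i]=24<=B[j]=27 take 24, i++
i=4 j=7: A[i]=26<=B[j]=27 take 26, i++
i=5 j=7: A[i]=30>B[j]=27 take 27, j++
i=5 j=8: A[i]=30<=B[j]=36 take 30, i++
i=6 j=8: A done, take B[j]=36, j++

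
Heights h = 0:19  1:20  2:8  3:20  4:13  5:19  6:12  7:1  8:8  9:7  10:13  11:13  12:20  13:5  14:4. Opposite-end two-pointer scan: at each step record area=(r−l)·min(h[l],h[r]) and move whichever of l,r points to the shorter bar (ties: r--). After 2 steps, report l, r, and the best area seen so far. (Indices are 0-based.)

l=0, r=12, best area=65

[0,14] min(19,4)*14=56 best=56 * → r--
[0,13] min(19,5)*13=65 best=65 * → r--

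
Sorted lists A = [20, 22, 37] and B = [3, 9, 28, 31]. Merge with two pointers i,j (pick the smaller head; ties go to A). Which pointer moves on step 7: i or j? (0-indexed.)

i=0 j=0: A[i]=20>B[j]=3 take 3, j++
i=0 j=1: A[i]=20>B[j]=9 take 9, j++
i=0 j=2: A[i]=20<=B[j]=28 take 20, i++
i=1 j=2: A[i]=22<=B[j]=28 take 22, i++
i=2 j=2: A[i]=37>B[j]=28 take 28, j++
i=2 j=3: A[i]=37>B[j]=31 take 31, j++
i=2 j=4: B done, take A[i]=37, i++

i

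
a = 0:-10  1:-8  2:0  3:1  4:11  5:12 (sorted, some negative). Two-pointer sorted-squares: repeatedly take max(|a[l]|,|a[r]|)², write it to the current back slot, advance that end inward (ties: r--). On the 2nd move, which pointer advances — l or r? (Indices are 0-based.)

r

[0,5] |-10|<=|12| out[5]=144 → r--
[0,4] |-10|<=|11| out[4]=121 → r--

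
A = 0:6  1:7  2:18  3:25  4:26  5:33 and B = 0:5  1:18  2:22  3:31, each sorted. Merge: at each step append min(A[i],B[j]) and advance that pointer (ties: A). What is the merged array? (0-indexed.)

[5, 6, 7, 18, 18, 22, 25, 26, 31, 33]

[i=0,j=0] A[i]=6>B[j]=5 take 5 → j++
[i=0,j=1] A[i]=6<=B[j]=18 take 6 → i++
[i=1,j=1] A[i]=7<=B[j]=18 take 7 → i++
[i=2,j=1] A[i]=18<=B[j]=18 take 18 → i++
[i=3,j=1] A[i]=25>B[j]=18 take 18 → j++
[i=3,j=2] A[i]=25>B[j]=22 take 22 → j++
[i=3,j=3] A[i]=25<=B[j]=31 take 25 → i++
[i=4,j=3] A[i]=26<=B[j]=31 take 26 → i++
[i=5,j=3] A[i]=33>B[j]=31 take 31 → j++
[i=5,j=4] B done, take A[i]=33 → i++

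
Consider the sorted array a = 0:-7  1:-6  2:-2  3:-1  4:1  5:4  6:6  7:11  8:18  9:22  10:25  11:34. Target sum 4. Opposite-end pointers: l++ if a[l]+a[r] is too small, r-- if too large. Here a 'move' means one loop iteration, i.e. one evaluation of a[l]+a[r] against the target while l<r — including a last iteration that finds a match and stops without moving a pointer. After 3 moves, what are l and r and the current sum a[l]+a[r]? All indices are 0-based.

l=0, r=8, sum=11

[0,11] -7+34=27 >4 → r--
[0,10] -7+25=18 >4 → r--
[0,9] -7+22=15 >4 → r--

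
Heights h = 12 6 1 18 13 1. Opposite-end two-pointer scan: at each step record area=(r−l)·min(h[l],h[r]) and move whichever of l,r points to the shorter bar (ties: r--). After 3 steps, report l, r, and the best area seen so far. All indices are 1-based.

l=3, r=5, best area=48

[1,6] min(12,1)*5=5 best=5 * → r--
[1,5] min(12,13)*4=48 best=48 * → l++
[2,5] min(6,13)*3=18 best=48 → l++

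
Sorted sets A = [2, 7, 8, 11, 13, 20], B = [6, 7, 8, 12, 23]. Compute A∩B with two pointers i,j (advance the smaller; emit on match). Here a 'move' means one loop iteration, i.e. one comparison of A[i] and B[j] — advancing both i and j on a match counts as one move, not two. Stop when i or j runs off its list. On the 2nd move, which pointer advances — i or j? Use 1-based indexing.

i=1 j=1: 2<6, i++
i=2 j=1: 7>6, j++

j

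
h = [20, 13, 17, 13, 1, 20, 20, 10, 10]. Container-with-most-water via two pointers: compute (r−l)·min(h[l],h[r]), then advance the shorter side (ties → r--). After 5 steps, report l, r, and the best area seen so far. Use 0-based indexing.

l=0 r=8: min(20,10)*8=80 best=80 *, r--
l=0 r=7: min(20,10)*7=70 best=80, r--
l=0 r=6: min(20,20)*6=120 best=120 *, r--
l=0 r=5: min(20,20)*5=100 best=120, r--
l=0 r=4: min(20,1)*4=4 best=120, r--

l=0, r=3, best area=120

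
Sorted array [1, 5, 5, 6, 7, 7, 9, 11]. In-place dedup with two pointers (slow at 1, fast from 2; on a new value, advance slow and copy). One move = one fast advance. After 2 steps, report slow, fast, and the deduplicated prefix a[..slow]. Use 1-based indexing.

slow=1 fast=2: a[fast]=5≠a[slow]=1 write a[2]=5, slow++,fast++
slow=2 fast=3: a[fast]=5=a[slow] dup, fast++

slow=2, fast=4, prefix=[1, 5]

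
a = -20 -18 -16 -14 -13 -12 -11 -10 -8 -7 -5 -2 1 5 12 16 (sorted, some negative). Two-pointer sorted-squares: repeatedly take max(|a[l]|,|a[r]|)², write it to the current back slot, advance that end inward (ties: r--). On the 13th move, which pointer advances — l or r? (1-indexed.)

l=1 r=16: |-20|>|16| out[16]=400, l++
l=2 r=16: |-18|>|16| out[15]=324, l++
l=3 r=16: |-16|<=|16| out[14]=256, r--
l=3 r=15: |-16|>|12| out[13]=256, l++
l=4 r=15: |-14|>|12| out[12]=196, l++
l=5 r=15: |-13|>|12| out[11]=169, l++
l=6 r=15: |-12|<=|12| out[10]=144, r--
l=6 r=14: |-12|>|5| out[9]=144, l++
l=7 r=14: |-11|>|5| out[8]=121, l++
l=8 r=14: |-10|>|5| out[7]=100, l++
l=9 r=14: |-8|>|5| out[6]=64, l++
l=10 r=14: |-7|>|5| out[5]=49, l++
l=11 r=14: |-5|<=|5| out[4]=25, r--

r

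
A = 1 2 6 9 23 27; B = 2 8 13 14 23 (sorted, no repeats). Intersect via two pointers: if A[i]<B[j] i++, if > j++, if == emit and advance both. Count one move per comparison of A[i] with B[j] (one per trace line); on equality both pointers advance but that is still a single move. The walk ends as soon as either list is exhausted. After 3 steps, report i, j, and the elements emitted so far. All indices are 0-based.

i=3, j=1, emitted=[2]

i=0 j=0: 1<2, i++
i=1 j=0: 2==2 emit, i++,j++
i=2 j=1: 6<8, i++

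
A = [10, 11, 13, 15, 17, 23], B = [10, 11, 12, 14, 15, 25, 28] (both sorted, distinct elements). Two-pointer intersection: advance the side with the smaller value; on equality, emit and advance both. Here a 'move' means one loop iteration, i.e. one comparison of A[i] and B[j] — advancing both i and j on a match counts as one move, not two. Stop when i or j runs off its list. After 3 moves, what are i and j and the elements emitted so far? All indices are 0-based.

i=2, j=3, emitted=[10, 11]

[i=0,j=0] 10==10 emit → i++,j++
[i=1,j=1] 11==11 emit → i++,j++
[i=2,j=2] 13>12 → j++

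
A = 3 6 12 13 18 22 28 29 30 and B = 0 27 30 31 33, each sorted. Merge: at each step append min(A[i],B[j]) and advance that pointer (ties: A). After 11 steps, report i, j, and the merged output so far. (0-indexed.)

i=0 j=0: A[i]=3>B[j]=0 take 0, j++
i=0 j=1: A[i]=3<=B[j]=27 take 3, i++
i=1 j=1: A[i]=6<=B[j]=27 take 6, i++
i=2 j=1: A[i]=12<=B[j]=27 take 12, i++
i=3 j=1: A[i]=13<=B[j]=27 take 13, i++
i=4 j=1: A[i]=18<=B[j]=27 take 18, i++
i=5 j=1: A[i]=22<=B[j]=27 take 22, i++
i=6 j=1: A[i]=28>B[j]=27 take 27, j++
i=6 j=2: A[i]=28<=B[j]=30 take 28, i++
i=7 j=2: A[i]=29<=B[j]=30 take 29, i++
i=8 j=2: A[i]=30<=B[j]=30 take 30, i++

i=9, j=2, merged so far=[0, 3, 6, 12, 13, 18, 22, 27, 28, 29, 30]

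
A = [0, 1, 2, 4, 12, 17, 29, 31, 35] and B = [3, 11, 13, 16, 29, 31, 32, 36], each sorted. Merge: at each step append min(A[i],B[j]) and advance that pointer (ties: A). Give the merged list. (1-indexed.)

[0, 1, 2, 3, 4, 11, 12, 13, 16, 17, 29, 29, 31, 31, 32, 35, 36]

[i=1,j=1] A[i]=0<=B[j]=3 take 0 → i++
[i=2,j=1] A[i]=1<=B[j]=3 take 1 → i++
[i=3,j=1] A[i]=2<=B[j]=3 take 2 → i++
[i=4,j=1] A[i]=4>B[j]=3 take 3 → j++
[i=4,j=2] A[i]=4<=B[j]=11 take 4 → i++
[i=5,j=2] A[i]=12>B[j]=11 take 11 → j++
[i=5,j=3] A[i]=12<=B[j]=13 take 12 → i++
[i=6,j=3] A[i]=17>B[j]=13 take 13 → j++
[i=6,j=4] A[i]=17>B[j]=16 take 16 → j++
[i=6,j=5] A[i]=17<=B[j]=29 take 17 → i++
[i=7,j=5] A[i]=29<=B[j]=29 take 29 → i++
[i=8,j=5] A[i]=31>B[j]=29 take 29 → j++
[i=8,j=6] A[i]=31<=B[j]=31 take 31 → i++
[i=9,j=6] A[i]=35>B[j]=31 take 31 → j++
[i=9,j=7] A[i]=35>B[j]=32 take 32 → j++
[i=9,j=8] A[i]=35<=B[j]=36 take 35 → i++
[i=10,j=8] A done, take B[j]=36 → j++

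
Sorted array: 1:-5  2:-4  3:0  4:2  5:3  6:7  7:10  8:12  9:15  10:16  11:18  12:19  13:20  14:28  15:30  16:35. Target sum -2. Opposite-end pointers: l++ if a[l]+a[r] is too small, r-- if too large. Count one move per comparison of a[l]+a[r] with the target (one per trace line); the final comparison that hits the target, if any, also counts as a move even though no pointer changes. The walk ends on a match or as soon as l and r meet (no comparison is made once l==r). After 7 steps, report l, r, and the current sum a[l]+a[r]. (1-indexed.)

l=1, r=9, sum=10

[1,16] -5+35=30 >-2 → r--
[1,15] -5+30=25 >-2 → r--
[1,14] -5+28=23 >-2 → r--
[1,13] -5+20=15 >-2 → r--
[1,12] -5+19=14 >-2 → r--
[1,11] -5+18=13 >-2 → r--
[1,10] -5+16=11 >-2 → r--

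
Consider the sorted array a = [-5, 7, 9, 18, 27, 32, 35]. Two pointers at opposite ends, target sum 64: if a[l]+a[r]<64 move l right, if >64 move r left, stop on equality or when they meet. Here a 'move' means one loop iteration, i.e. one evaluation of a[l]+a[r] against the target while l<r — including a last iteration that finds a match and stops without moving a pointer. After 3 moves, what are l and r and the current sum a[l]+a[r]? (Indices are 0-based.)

l=0 r=6: -5+35=30 <64, l++
l=1 r=6: 7+35=42 <64, l++
l=2 r=6: 9+35=44 <64, l++

l=3, r=6, sum=53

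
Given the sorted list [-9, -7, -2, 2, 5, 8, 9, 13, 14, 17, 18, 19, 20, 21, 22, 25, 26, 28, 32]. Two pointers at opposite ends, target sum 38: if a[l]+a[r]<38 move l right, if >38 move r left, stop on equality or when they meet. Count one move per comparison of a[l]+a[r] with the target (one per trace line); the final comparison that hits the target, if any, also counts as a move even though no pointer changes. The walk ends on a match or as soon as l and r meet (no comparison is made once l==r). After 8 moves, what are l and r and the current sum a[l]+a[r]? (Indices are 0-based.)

l=0 r=18: -9+32=23 <38, l++
l=1 r=18: -7+32=25 <38, l++
l=2 r=18: -2+32=30 <38, l++
l=3 r=18: 2+32=34 <38, l++
l=4 r=18: 5+32=37 <38, l++
l=5 r=18: 8+32=40 >38, r--
l=5 r=17: 8+28=36 <38, l++
l=6 r=17: 9+28=37 <38, l++

l=7, r=17, sum=41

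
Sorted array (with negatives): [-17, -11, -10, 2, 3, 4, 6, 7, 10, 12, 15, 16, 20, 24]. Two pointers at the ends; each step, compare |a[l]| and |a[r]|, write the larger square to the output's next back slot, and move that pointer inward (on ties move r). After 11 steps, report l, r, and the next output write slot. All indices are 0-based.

l=3, r=5, next write slot=2

[0,13] |-17|<=|24| out[13]=576 → r--
[0,12] |-17|<=|20| out[12]=400 → r--
[0,11] |-17|>|16| out[11]=289 → l++
[1,11] |-11|<=|16| out[10]=256 → r--
[1,10] |-11|<=|15| out[9]=225 → r--
[1,9] |-11|<=|12| out[8]=144 → r--
[1,8] |-11|>|10| out[7]=121 → l++
[2,8] |-10|<=|10| out[6]=100 → r--
[2,7] |-10|>|7| out[5]=100 → l++
[3,7] |2|<=|7| out[4]=49 → r--
[3,6] |2|<=|6| out[3]=36 → r--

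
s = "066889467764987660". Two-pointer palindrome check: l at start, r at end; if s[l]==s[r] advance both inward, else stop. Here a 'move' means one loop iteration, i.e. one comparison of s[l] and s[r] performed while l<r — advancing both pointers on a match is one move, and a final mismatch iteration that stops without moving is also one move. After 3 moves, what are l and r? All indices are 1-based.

[1,18] '0'=='0' → l++,r--
[2,17] '6'=='6' → l++,r--
[3,16] '6'=='6' → l++,r--

l=4, r=15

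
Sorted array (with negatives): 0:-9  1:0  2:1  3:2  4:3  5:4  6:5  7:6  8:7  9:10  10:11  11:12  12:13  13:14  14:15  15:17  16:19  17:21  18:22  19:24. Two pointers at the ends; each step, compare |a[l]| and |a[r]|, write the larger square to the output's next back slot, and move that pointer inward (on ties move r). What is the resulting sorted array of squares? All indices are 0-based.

[0,19] |-9|<=|24| out[19]=576 → r--
[0,18] |-9|<=|22| out[18]=484 → r--
[0,17] |-9|<=|21| out[17]=441 → r--
[0,16] |-9|<=|19| out[16]=361 → r--
[0,15] |-9|<=|17| out[15]=289 → r--
[0,14] |-9|<=|15| out[14]=225 → r--
[0,13] |-9|<=|14| out[13]=196 → r--
[0,12] |-9|<=|13| out[12]=169 → r--
[0,11] |-9|<=|12| out[11]=144 → r--
[0,10] |-9|<=|11| out[10]=121 → r--
[0,9] |-9|<=|10| out[9]=100 → r--
[0,8] |-9|>|7| out[8]=81 → l++
[1,8] |0|<=|7| out[7]=49 → r--
[1,7] |0|<=|6| out[6]=36 → r--
[1,6] |0|<=|5| out[5]=25 → r--
[1,5] |0|<=|4| out[4]=16 → r--
[1,4] |0|<=|3| out[3]=9 → r--
[1,3] |0|<=|2| out[2]=4 → r--
[1,2] |0|<=|1| out[1]=1 → r--
[1,1] |0|<=|0| out[0]=0 → r--

[0, 1, 4, 9, 16, 25, 36, 49, 81, 100, 121, 144, 169, 196, 225, 289, 361, 441, 484, 576]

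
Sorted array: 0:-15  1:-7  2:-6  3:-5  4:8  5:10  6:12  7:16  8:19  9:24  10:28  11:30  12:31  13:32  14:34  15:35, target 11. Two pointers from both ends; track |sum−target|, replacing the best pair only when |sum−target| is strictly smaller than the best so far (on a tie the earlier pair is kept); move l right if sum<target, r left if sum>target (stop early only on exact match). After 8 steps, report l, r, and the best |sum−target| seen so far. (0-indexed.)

[0,15] -15+35=20 d=9 * → r--
[0,14] -15+34=19 d=8 * → r--
[0,13] -15+32=17 d=6 * → r--
[0,12] -15+31=16 d=5 * → r--
[0,11] -15+30=15 d=4 * → r--
[0,10] -15+28=13 d=2 * → r--
[0,9] -15+24=9 d=2 → l++
[1,9] -7+24=17 d=6 → r--

l=1, r=8, best |Δ|=2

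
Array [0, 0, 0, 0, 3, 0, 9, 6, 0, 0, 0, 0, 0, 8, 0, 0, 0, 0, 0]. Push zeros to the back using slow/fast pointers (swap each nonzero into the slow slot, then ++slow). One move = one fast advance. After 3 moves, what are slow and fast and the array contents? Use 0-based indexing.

slow=0, fast=3, a=[0, 0, 0, 0, 3, 0, 9, 6, 0, 0, 0, 0, 0, 8, 0, 0, 0, 0, 0]

(s=0,f=0) a[fast]=0 → fast++
(s=0,f=1) a[fast]=0 → fast++
(s=0,f=2) a[fast]=0 → fast++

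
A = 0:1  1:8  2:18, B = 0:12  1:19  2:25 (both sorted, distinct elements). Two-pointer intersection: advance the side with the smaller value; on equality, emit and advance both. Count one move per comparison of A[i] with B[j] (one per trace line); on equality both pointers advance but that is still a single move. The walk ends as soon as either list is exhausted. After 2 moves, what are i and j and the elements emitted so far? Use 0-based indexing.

i=0 j=0: 1<12, i++
i=1 j=0: 8<12, i++

i=2, j=0, emitted=[]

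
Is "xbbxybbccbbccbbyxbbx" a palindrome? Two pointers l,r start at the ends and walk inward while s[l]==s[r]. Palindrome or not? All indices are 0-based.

l=0 r=19: 'x'=='x', l++,r--
l=1 r=18: 'b'=='b', l++,r--
l=2 r=17: 'b'=='b', l++,r--
l=3 r=16: 'x'=='x', l++,r--
l=4 r=15: 'y'=='y', l++,r--
l=5 r=14: 'b'=='b', l++,r--
l=6 r=13: 'b'=='b', l++,r--
l=7 r=12: 'c'=='c', l++,r--
l=8 r=11: 'c'=='c', l++,r--
l=9 r=10: 'b'=='b', l++,r--

palindrome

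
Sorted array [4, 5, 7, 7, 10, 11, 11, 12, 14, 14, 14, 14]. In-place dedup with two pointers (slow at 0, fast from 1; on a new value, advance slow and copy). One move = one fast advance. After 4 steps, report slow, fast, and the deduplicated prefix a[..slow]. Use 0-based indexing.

slow=3, fast=5, prefix=[4, 5, 7, 10]

(s=0,f=1) a[fast]=5≠a[slow]=4 write a[1]=5 → slow++,fast++
(s=1,f=2) a[fast]=7≠a[slow]=5 write a[2]=7 → slow++,fast++
(s=2,f=3) a[fast]=7=a[slow] dup → fast++
(s=2,f=4) a[fast]=10≠a[slow]=7 write a[3]=10 → slow++,fast++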